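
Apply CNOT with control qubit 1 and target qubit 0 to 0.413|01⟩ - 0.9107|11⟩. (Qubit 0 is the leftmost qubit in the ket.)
-0.9107|01⟩ + 0.413|11⟩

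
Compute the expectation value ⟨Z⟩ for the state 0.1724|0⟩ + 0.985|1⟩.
-0.9405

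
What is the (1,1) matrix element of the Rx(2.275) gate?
0.4199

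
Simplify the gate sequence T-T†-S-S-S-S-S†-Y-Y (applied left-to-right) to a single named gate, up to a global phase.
S†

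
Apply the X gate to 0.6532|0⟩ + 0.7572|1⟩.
0.7572|0⟩ + 0.6532|1⟩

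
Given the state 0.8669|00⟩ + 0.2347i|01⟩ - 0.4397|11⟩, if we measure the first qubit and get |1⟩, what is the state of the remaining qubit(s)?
-|1⟩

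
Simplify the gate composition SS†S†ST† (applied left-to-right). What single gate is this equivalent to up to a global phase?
T†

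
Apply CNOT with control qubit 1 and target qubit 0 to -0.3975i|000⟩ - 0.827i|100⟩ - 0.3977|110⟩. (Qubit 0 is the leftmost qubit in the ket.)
-0.3975i|000⟩ - 0.3977|010⟩ - 0.827i|100⟩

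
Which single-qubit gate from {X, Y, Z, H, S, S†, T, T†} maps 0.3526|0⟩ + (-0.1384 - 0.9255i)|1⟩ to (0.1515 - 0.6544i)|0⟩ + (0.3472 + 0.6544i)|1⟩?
H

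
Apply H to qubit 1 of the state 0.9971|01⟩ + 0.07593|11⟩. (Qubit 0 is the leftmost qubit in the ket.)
0.7051|00⟩ - 0.7051|01⟩ + 0.05369|10⟩ - 0.05369|11⟩

H on qubit 1 mixes each pair of kets that differ only in qubit 1: amplitudes (a, b) of (|…0…⟩, |…1…⟩) become ((a + b)/√2, (a − b)/√2). Kets absent from the input have amplitude 0.
(|00⟩, |01⟩): (a, b) = (0, 0.9971) → (0.7051, -0.7051)
(|10⟩, |11⟩): (a, b) = (0, 0.07593) → (0.05369, -0.05369)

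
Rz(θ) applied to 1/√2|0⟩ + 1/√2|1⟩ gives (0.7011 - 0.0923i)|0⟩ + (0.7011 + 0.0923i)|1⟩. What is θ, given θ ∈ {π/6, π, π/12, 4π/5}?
π/12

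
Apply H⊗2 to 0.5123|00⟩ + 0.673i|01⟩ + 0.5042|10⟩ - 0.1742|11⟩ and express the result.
(0.4212 + 0.3365i)|00⟩ + (0.5954 - 0.3365i)|01⟩ + (0.09115 + 0.3365i)|10⟩ + (-0.08305 - 0.3365i)|11⟩

H⊗2 gives amp(|y⟩) = (1/2) Σ_x (−1)^(x·y) amp(|x⟩), where x·y is the number of positions in which both x and y have a 1.
|00⟩: (0.5123 + 0.673i + 0.5042 - 0.1742)/2 = (0.4212 + 0.3365i)
|01⟩: (0.5123 - 0.673i + 0.5042 + 0.1742)/2 = (0.5954 - 0.3365i)
|10⟩: (0.5123 + 0.673i - 0.5042 + 0.1742)/2 = (0.09115 + 0.3365i)
|11⟩: (0.5123 - 0.673i - 0.5042 - 0.1742)/2 = (-0.08305 - 0.3365i)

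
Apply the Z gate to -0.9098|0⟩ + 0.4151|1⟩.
-0.9098|0⟩ - 0.4151|1⟩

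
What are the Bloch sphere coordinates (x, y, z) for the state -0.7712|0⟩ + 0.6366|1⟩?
(-0.9819, 0, 0.1895)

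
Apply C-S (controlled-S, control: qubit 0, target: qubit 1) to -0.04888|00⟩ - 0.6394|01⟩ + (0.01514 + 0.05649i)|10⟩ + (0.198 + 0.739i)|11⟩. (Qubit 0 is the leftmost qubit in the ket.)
-0.04888|00⟩ - 0.6394|01⟩ + (0.01514 + 0.05649i)|10⟩ + (-0.739 + 0.198i)|11⟩

C-S leaves the control-|0⟩ kets |00⟩, |01⟩ unchanged and applies S to qubit 1 on the control-|1⟩ pair (|10⟩, |11⟩).
S = [[1, 0], [0, i]].
With a = amp(|10⟩) = (0.01514 + 0.05649i) and b = amp(|11⟩) = (0.198 + 0.739i):
new amp(|10⟩) = (1)·a = (0.01514 + 0.05649i)
new amp(|11⟩) = (i)·b = (-0.739 + 0.198i)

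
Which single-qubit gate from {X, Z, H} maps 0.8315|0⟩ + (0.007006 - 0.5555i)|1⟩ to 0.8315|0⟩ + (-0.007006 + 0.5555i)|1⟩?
Z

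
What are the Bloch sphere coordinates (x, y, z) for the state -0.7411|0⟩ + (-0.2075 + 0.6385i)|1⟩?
(0.3076, -0.9464, 0.09849)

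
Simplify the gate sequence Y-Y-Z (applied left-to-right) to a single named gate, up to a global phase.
Z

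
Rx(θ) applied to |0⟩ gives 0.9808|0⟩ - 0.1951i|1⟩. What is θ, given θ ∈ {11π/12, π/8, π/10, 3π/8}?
π/8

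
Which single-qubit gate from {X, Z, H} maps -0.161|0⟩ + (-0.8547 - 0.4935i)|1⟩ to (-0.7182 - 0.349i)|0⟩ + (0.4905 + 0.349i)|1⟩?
H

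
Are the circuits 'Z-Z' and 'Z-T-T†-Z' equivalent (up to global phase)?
Yes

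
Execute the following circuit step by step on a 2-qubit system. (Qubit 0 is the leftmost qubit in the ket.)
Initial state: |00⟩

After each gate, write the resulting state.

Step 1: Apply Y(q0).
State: i|10⟩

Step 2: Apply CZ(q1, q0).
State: i|10⟩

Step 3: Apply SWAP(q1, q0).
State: i|01⟩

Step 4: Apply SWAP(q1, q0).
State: i|10⟩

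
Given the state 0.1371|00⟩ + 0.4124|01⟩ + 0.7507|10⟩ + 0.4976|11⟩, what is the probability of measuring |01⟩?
0.1701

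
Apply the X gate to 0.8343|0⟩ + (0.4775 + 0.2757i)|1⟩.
(0.4775 + 0.2757i)|0⟩ + 0.8343|1⟩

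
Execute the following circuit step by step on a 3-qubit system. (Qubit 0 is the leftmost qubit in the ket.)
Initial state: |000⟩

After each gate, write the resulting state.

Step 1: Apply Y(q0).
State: i|100⟩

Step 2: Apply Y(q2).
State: -|101⟩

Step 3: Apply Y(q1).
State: -i|111⟩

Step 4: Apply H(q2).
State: -(1/√2)i|110⟩ + (1/√2)i|111⟩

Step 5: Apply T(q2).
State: -(1/√2)i|110⟩ + (-1/2 + (1/2)i)|111⟩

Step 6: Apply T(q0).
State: (1/2 - (1/2)i)|110⟩ - 1/√2|111⟩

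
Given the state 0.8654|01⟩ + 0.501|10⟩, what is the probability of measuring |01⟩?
0.7489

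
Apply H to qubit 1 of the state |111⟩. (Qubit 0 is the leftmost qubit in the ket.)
1/√2|101⟩ - 1/√2|111⟩

H on qubit 1 mixes each pair of kets that differ only in qubit 1: amplitudes (a, b) of (|…0…⟩, |…1…⟩) become ((a + b)/√2, (a − b)/√2). Kets absent from the input have amplitude 0.
(|101⟩, |111⟩): (a, b) = (0, 1) → (1/√2, -1/√2)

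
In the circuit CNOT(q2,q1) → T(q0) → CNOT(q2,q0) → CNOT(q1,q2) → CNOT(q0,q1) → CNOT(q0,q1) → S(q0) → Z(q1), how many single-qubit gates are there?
3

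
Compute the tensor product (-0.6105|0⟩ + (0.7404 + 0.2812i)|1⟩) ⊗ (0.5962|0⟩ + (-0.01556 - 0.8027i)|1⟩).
-0.364|00⟩ + (0.009499 + 0.49i)|01⟩ + (0.4414 + 0.1677i)|10⟩ + (0.2142 - 0.5987i)|11⟩

amp(|b₁b₂…⟩) = product of the factor amplitudes for bits b₁, b₂, …; only kets whose every factor amplitude is nonzero survive.
|00⟩: (-0.6105)(0.5962) = -0.364
|01⟩: (-0.6105)(-0.01556 - 0.8027i) = (0.009499 + 0.49i)
|10⟩: (0.7404 + 0.2812i)(0.5962) = (0.4414 + 0.1677i)
|11⟩: (0.7404 + 0.2812i)(-0.01556 - 0.8027i) = (0.2142 - 0.5987i)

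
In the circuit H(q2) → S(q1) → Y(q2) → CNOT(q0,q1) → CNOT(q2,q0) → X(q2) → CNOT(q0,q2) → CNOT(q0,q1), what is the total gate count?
8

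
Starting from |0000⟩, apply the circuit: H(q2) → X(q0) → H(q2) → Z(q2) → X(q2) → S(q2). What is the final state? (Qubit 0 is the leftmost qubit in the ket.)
i|1010⟩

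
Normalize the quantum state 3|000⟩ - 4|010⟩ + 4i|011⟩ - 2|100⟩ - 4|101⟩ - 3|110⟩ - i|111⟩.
0.356|000⟩ - 0.4747|010⟩ + 0.4747i|011⟩ - 0.2374|100⟩ - 0.4747|101⟩ - 0.356|110⟩ - 0.1187i|111⟩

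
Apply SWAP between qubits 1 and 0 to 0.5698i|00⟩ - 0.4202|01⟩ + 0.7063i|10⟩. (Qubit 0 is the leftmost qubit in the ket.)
0.5698i|00⟩ + 0.7063i|01⟩ - 0.4202|10⟩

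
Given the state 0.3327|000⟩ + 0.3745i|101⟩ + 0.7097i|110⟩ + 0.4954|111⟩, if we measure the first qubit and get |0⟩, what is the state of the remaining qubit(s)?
|00⟩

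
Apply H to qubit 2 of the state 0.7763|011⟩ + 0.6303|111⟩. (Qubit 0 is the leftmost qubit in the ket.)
0.5489|010⟩ - 0.5489|011⟩ + 0.4457|110⟩ - 0.4457|111⟩

H on qubit 2 mixes each pair of kets that differ only in qubit 2: amplitudes (a, b) of (|…0…⟩, |…1…⟩) become ((a + b)/√2, (a − b)/√2). Kets absent from the input have amplitude 0.
(|010⟩, |011⟩): (a, b) = (0, 0.7763) → (0.5489, -0.5489)
(|110⟩, |111⟩): (a, b) = (0, 0.6303) → (0.4457, -0.4457)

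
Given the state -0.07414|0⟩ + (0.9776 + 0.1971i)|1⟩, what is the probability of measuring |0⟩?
0.005497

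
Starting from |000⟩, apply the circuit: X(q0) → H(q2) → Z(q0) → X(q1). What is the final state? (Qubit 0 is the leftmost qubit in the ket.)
-1/√2|110⟩ - 1/√2|111⟩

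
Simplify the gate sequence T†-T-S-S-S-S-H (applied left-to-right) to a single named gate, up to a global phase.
H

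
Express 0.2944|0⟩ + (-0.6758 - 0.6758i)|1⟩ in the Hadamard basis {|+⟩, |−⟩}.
(-0.2697 - 0.4779i)|+⟩ + (0.686 + 0.4779i)|−⟩

With |ψ⟩ = α|0⟩ + β|1⟩, the Hadamard-basis coefficients are ⟨+|ψ⟩ = (α + β)/√2 and ⟨−|ψ⟩ = (α − β)/√2.
Here α = 0.2944, β = (-0.6758 - 0.6758i): (α + β)/√2 = (-0.2697 - 0.4779i), (α − β)/√2 = (0.686 + 0.4779i).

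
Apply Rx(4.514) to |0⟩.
-0.6336|0⟩ - 0.7737i|1⟩

Rx(4.514) = [[cos(θ/2), −i·sin(θ/2)], [−i·sin(θ/2), cos(θ/2)]]; θ = 4.514, cos(θ/2) ≈ -0.633605, sin(θ/2) ≈ 0.773657.
With a = amp(|0⟩) = 1 and b = amp(|1⟩) = 0:
new amp(|0⟩) = (-0.633605)·a + (-0.773657i)·b = -0.6336
new amp(|1⟩) = (-0.773657i)·a + (-0.633605)·b = -0.7737i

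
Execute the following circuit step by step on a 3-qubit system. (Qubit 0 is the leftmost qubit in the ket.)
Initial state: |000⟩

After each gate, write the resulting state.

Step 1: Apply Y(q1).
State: i|010⟩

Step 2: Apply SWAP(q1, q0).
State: i|100⟩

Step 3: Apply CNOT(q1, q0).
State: i|100⟩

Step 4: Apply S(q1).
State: i|100⟩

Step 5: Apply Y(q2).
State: -|101⟩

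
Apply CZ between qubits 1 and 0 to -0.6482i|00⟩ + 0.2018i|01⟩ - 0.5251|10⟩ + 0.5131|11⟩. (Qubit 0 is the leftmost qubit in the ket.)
-0.6482i|00⟩ + 0.2018i|01⟩ - 0.5251|10⟩ - 0.5131|11⟩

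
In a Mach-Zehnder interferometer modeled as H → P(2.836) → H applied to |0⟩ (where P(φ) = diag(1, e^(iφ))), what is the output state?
(0.02317 + 0.1504i)|0⟩ + (0.9768 - 0.1504i)|1⟩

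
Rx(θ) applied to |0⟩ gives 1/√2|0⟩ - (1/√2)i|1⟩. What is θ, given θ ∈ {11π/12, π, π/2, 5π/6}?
π/2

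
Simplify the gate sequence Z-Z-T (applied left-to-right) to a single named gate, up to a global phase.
T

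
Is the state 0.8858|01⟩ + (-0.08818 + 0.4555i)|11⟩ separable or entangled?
Separable

Writing the state as a|00⟩ + b|01⟩ + c|10⟩ + d|11⟩, it is a product state iff ad − bc = 0.
Here (a, b, c, d) = (0, 0.8858, 0, (-0.08818 + 0.4555i)): ad − bc = (0)(-0.08818 + 0.4555i) − (0.8858)(0) = 0, so the state is separable.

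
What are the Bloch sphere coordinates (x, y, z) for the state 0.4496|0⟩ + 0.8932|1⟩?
(0.8032, 0, -0.5957)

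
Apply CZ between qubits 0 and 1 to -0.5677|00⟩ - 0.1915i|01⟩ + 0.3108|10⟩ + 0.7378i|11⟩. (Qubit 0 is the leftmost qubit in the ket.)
-0.5677|00⟩ - 0.1915i|01⟩ + 0.3108|10⟩ - 0.7378i|11⟩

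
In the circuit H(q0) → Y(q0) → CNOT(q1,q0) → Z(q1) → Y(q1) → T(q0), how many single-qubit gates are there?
5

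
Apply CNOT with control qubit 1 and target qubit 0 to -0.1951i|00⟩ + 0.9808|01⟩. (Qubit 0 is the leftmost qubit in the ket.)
-0.1951i|00⟩ + 0.9808|11⟩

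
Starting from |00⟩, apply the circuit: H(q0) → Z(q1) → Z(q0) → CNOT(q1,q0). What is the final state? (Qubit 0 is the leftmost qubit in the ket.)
1/√2|00⟩ - 1/√2|10⟩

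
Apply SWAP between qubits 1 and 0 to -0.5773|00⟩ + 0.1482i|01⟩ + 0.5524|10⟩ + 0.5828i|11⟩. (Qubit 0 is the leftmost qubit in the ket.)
-0.5773|00⟩ + 0.5524|01⟩ + 0.1482i|10⟩ + 0.5828i|11⟩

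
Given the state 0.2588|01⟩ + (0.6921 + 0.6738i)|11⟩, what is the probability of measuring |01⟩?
0.06698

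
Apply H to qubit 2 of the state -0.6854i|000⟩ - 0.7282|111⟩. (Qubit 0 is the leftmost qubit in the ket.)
-0.4847i|000⟩ - 0.4847i|001⟩ - 0.5149|110⟩ + 0.5149|111⟩

H on qubit 2 mixes each pair of kets that differ only in qubit 2: amplitudes (a, b) of (|…0…⟩, |…1…⟩) become ((a + b)/√2, (a − b)/√2). Kets absent from the input have amplitude 0.
(|000⟩, |001⟩): (a, b) = (-0.6854i, 0) → (-0.4847i, -0.4847i)
(|110⟩, |111⟩): (a, b) = (0, -0.7282) → (-0.5149, 0.5149)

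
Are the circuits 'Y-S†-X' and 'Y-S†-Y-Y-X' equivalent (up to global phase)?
Yes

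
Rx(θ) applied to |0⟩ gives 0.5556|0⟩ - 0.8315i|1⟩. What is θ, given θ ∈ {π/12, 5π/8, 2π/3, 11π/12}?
5π/8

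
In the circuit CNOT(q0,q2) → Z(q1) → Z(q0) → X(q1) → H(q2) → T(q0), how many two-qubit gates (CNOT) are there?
1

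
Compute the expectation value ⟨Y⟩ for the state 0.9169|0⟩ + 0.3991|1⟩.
0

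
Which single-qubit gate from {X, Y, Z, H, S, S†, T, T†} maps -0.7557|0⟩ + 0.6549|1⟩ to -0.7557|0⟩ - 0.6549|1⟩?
Z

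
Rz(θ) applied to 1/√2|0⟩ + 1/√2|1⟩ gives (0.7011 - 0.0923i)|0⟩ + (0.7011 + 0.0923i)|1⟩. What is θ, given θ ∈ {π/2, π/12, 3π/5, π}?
π/12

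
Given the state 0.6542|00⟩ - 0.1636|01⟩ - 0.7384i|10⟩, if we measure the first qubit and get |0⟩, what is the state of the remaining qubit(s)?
0.9701|0⟩ - 0.2426|1⟩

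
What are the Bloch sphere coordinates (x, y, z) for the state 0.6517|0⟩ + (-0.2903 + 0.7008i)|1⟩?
(-0.3784, 0.9134, -0.1507)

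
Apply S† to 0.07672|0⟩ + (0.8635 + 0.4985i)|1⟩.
0.07672|0⟩ + (0.4985 - 0.8635i)|1⟩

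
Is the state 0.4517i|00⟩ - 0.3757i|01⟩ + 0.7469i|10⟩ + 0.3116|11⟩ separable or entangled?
Entangled

Writing the state as a|00⟩ + b|01⟩ + c|10⟩ + d|11⟩, it is a product state iff ad − bc = 0.
Here (a, b, c, d) = (0.4517i, -0.3757i, 0.7469i, 0.3116): ad − bc = (0.4517i)(0.3116) − (-0.3757i)(0.7469i) = (-0.2806 + 0.1407i) ≠ 0, so the state is entangled.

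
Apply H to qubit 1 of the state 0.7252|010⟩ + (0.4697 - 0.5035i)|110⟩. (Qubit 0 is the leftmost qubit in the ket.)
0.5128|000⟩ - 0.5128|010⟩ + (0.3321 - 0.356i)|100⟩ + (-0.3321 + 0.356i)|110⟩

H on qubit 1 mixes each pair of kets that differ only in qubit 1: amplitudes (a, b) of (|…0…⟩, |…1…⟩) become ((a + b)/√2, (a − b)/√2). Kets absent from the input have amplitude 0.
(|000⟩, |010⟩): (a, b) = (0, 0.7252) → (0.5128, -0.5128)
(|100⟩, |110⟩): (a, b) = (0, (0.4697 - 0.5035i)) → ((0.3321 - 0.356i), (-0.3321 + 0.356i))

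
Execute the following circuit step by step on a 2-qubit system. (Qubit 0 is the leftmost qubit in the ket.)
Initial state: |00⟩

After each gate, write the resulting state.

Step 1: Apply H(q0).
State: 1/√2|00⟩ + 1/√2|10⟩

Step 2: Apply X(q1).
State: 1/√2|01⟩ + 1/√2|11⟩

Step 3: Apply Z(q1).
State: -1/√2|01⟩ - 1/√2|11⟩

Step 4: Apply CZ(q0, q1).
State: -1/√2|01⟩ + 1/√2|11⟩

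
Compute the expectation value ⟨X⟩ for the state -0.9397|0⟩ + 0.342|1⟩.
-0.6428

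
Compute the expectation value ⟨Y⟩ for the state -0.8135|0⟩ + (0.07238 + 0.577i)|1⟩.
-0.9388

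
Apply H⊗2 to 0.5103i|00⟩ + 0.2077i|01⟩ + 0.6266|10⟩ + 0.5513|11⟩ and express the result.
(0.589 + 0.359i)|00⟩ + (0.03765 + 0.1513i)|01⟩ + (-0.589 + 0.359i)|10⟩ + (-0.03765 + 0.1513i)|11⟩

H⊗2 gives amp(|y⟩) = (1/2) Σ_x (−1)^(x·y) amp(|x⟩), where x·y is the number of positions in which both x and y have a 1.
|00⟩: (0.5103i + 0.2077i + 0.6266 + 0.5513)/2 = (0.589 + 0.359i)
|01⟩: (0.5103i - 0.2077i + 0.6266 - 0.5513)/2 = (0.03765 + 0.1513i)
|10⟩: (0.5103i + 0.2077i - 0.6266 - 0.5513)/2 = (-0.589 + 0.359i)
|11⟩: (0.5103i - 0.2077i - 0.6266 + 0.5513)/2 = (-0.03765 + 0.1513i)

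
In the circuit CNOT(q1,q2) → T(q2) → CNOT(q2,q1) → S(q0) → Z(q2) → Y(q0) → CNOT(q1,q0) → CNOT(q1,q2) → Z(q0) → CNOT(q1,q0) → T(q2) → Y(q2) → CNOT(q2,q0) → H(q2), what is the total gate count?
14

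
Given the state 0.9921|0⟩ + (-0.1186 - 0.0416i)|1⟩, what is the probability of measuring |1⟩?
0.0158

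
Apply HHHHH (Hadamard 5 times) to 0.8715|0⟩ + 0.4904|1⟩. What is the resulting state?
0.963|0⟩ + 0.2695|1⟩

H² = I, so H^5 = H: a single Hadamard. With (a, b) = (0.8715, 0.4904), H gives ((a + b)/√2, (a − b)/√2) = (0.963, 0.2695).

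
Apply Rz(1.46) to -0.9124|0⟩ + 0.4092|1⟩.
(-0.6799 + 0.6085i)|0⟩ + (0.3049 + 0.2729i)|1⟩

Rz(1.46) = [[e^(−iθ/2), 0], [0, e^(iθ/2)]] with e^(±iθ/2) = cos(θ/2) ± i·sin(θ/2); θ = 1.46, cos(θ/2) ≈ 0.745174, sin(θ/2) ≈ 0.66687.
With a = amp(|0⟩) = -0.9124 and b = amp(|1⟩) = 0.4092:
new amp(|0⟩) = (0.745174 - 0.66687i)·a = (-0.6799 + 0.6085i)
new amp(|1⟩) = (0.745174 + 0.66687i)·b = (0.3049 + 0.2729i)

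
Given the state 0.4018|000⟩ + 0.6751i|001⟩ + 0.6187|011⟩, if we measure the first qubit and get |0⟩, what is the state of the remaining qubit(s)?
0.4018|00⟩ + 0.6751i|01⟩ + 0.6187|11⟩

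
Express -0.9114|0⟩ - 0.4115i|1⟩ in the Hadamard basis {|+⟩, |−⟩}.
(-0.6445 - 0.291i)|+⟩ + (-0.6445 + 0.291i)|−⟩

With |ψ⟩ = α|0⟩ + β|1⟩, the Hadamard-basis coefficients are ⟨+|ψ⟩ = (α + β)/√2 and ⟨−|ψ⟩ = (α − β)/√2.
Here α = -0.9114, β = -0.4115i: (α + β)/√2 = (-0.6445 - 0.291i), (α − β)/√2 = (-0.6445 + 0.291i).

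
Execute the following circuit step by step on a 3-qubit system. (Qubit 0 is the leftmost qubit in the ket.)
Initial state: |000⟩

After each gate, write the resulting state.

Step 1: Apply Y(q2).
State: i|001⟩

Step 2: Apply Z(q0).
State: i|001⟩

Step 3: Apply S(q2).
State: -|001⟩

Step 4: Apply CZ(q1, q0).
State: -|001⟩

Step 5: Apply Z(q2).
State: |001⟩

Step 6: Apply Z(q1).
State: |001⟩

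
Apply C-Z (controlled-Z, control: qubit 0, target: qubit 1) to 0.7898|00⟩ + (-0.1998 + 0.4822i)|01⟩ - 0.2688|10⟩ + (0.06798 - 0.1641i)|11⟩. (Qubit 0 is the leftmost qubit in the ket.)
0.7898|00⟩ + (-0.1998 + 0.4822i)|01⟩ - 0.2688|10⟩ + (-0.06798 + 0.1641i)|11⟩

C-Z leaves the control-|0⟩ kets |00⟩, |01⟩ unchanged and applies Z to qubit 1 on the control-|1⟩ pair (|10⟩, |11⟩).
Z = [[1, 0], [0, -1]].
With a = amp(|10⟩) = -0.2688 and b = amp(|11⟩) = (0.06798 - 0.1641i):
new amp(|10⟩) = (1)·a = -0.2688
new amp(|11⟩) = (-1)·b = (-0.06798 + 0.1641i)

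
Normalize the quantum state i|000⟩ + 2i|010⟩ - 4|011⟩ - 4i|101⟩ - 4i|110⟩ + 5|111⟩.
0.1132i|000⟩ + 0.2265i|010⟩ - 0.4529|011⟩ - 0.4529i|101⟩ - 0.4529i|110⟩ + 0.5661|111⟩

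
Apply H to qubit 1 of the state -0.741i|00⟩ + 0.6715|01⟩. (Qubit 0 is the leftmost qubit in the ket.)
(0.4748 - 0.524i)|00⟩ + (-0.4748 - 0.524i)|01⟩

H on qubit 1 mixes each pair of kets that differ only in qubit 1: amplitudes (a, b) of (|…0…⟩, |…1…⟩) become ((a + b)/√2, (a − b)/√2). Kets absent from the input have amplitude 0.
(|00⟩, |01⟩): (a, b) = (-0.741i, 0.6715) → ((0.4748 - 0.524i), (-0.4748 - 0.524i))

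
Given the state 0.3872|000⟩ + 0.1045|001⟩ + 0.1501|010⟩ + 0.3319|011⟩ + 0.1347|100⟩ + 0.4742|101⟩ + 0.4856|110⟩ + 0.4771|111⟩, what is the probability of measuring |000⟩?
0.1499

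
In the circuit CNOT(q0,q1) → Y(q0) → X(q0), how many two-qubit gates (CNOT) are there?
1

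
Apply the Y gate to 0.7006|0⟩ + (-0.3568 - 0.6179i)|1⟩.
(-0.6179 + 0.3568i)|0⟩ + 0.7006i|1⟩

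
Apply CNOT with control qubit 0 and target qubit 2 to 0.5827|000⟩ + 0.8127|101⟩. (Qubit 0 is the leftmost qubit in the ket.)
0.5827|000⟩ + 0.8127|100⟩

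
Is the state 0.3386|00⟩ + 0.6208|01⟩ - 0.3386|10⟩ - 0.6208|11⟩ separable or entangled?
Separable

Writing the state as a|00⟩ + b|01⟩ + c|10⟩ + d|11⟩, it is a product state iff ad − bc = 0.
Here (a, b, c, d) = (0.3386, 0.6208, -0.3386, -0.6208): ad − bc = (0.3386)(-0.6208) − (0.6208)(-0.3386) = 0, so the state is separable.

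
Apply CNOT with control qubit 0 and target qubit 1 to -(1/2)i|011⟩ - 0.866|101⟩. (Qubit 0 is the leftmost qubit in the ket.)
-(1/2)i|011⟩ - 0.866|111⟩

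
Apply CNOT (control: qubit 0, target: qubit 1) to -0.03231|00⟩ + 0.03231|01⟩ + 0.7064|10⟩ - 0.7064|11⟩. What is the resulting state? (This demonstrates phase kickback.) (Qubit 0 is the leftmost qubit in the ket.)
-0.03231|00⟩ + 0.03231|01⟩ - 0.7064|10⟩ + 0.7064|11⟩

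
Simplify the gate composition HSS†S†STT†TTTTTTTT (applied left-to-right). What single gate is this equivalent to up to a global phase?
H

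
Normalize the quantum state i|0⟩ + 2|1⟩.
(1/√5)i|0⟩ + 0.8944|1⟩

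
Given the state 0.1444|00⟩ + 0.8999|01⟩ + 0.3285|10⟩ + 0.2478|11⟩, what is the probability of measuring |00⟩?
0.02085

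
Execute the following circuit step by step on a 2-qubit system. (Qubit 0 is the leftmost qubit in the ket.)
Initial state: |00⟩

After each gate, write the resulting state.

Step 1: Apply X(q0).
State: |10⟩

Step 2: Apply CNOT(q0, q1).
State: |11⟩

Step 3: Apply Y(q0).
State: -i|01⟩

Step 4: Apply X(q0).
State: -i|11⟩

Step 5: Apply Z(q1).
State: i|11⟩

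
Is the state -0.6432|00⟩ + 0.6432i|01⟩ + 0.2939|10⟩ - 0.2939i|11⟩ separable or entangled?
Separable

Writing the state as a|00⟩ + b|01⟩ + c|10⟩ + d|11⟩, it is a product state iff ad − bc = 0.
Here (a, b, c, d) = (-0.6432, 0.6432i, 0.2939, -0.2939i): ad − bc = (-0.6432)(-0.2939i) − (0.6432i)(0.2939) = 0, so the state is separable.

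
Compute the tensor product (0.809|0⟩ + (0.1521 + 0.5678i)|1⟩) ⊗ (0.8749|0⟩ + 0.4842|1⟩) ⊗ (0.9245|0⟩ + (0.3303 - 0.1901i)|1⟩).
0.6544|000⟩ + (0.2338 - 0.1346i)|001⟩ + 0.3621|010⟩ + (0.1294 - 0.07447i)|011⟩ + (0.123 + 0.4593i)|100⟩ + (0.1384 + 0.1388i)|101⟩ + (0.06809 + 0.2542i)|110⟩ + (0.07659 + 0.07681i)|111⟩

amp(|b₁b₂…⟩) = product of the factor amplitudes for bits b₁, b₂, …; only kets whose every factor amplitude is nonzero survive.
|000⟩: (0.809)(0.8749)(0.9245) = 0.6544
|001⟩: (0.809)(0.8749)(0.3303 - 0.1901i) = (0.2338 - 0.1346i)
|010⟩: (0.809)(0.4842)(0.9245) = 0.3621
|011⟩: (0.809)(0.4842)(0.3303 - 0.1901i) = (0.1294 - 0.07447i)
|100⟩: (0.1521 + 0.5678i)(0.8749)(0.9245) = (0.123 + 0.4593i)
|101⟩: (0.1521 + 0.5678i)(0.8749)(0.3303 - 0.1901i) = (0.1384 + 0.1388i)
|110⟩: (0.1521 + 0.5678i)(0.4842)(0.9245) = (0.06809 + 0.2542i)
|111⟩: (0.1521 + 0.5678i)(0.4842)(0.3303 - 0.1901i) = (0.07659 + 0.07681i)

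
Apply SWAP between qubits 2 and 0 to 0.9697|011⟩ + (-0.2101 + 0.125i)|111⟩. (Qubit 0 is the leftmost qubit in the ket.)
0.9697|110⟩ + (-0.2101 + 0.125i)|111⟩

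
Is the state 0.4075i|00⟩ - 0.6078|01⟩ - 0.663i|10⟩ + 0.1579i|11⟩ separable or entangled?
Entangled

Writing the state as a|00⟩ + b|01⟩ + c|10⟩ + d|11⟩, it is a product state iff ad − bc = 0.
Here (a, b, c, d) = (0.4075i, -0.6078, -0.663i, 0.1579i): ad − bc = (0.4075i)(0.1579i) − (-0.6078)(-0.663i) = (-0.06434 - 0.403i) ≠ 0, so the state is entangled.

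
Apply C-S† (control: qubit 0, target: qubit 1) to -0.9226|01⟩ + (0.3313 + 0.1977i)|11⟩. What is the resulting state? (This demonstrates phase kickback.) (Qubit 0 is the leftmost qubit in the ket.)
-0.9226|01⟩ + (0.1977 - 0.3313i)|11⟩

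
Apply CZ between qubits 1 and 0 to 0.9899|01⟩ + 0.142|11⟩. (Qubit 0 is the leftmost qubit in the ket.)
0.9899|01⟩ - 0.142|11⟩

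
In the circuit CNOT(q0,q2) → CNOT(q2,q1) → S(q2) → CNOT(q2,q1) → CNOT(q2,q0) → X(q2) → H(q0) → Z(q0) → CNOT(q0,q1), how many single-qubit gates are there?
4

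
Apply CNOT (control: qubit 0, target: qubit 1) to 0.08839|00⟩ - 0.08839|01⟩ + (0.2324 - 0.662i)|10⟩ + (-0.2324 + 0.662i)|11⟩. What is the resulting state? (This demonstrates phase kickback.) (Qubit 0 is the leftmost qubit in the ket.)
0.08839|00⟩ - 0.08839|01⟩ + (-0.2324 + 0.662i)|10⟩ + (0.2324 - 0.662i)|11⟩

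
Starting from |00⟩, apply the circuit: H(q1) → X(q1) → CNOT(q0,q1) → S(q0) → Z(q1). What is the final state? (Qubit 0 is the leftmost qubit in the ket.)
1/√2|00⟩ - 1/√2|01⟩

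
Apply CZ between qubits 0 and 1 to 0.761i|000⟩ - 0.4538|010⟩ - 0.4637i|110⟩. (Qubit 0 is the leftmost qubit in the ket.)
0.761i|000⟩ - 0.4538|010⟩ + 0.4637i|110⟩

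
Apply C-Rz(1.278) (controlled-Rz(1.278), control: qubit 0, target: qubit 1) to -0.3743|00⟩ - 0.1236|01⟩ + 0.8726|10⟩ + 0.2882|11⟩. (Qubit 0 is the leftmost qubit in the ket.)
-0.3743|00⟩ - 0.1236|01⟩ + (0.7004 - 0.5204i)|10⟩ + (0.2313 + 0.1719i)|11⟩

C-Rz(1.278) leaves the control-|0⟩ kets |00⟩, |01⟩ unchanged and applies Rz(1.278) to qubit 1 on the control-|1⟩ pair (|10⟩, |11⟩).
Rz(1.278) = [[e^(−iθ/2), 0], [0, e^(iθ/2)]] with e^(±iθ/2) = cos(θ/2) ± i·sin(θ/2); θ = 1.278, cos(θ/2) ≈ 0.802693, sin(θ/2) ≈ 0.596393.
With a = amp(|10⟩) = 0.8726 and b = amp(|11⟩) = 0.2882:
new amp(|10⟩) = (0.802693 - 0.596393i)·a = (0.7004 - 0.5204i)
new amp(|11⟩) = (0.802693 + 0.596393i)·b = (0.2313 + 0.1719i)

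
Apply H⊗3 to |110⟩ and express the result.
1/√8|000⟩ + 1/√8|001⟩ - 1/√8|010⟩ - 1/√8|011⟩ - 1/√8|100⟩ - 1/√8|101⟩ + 1/√8|110⟩ + 1/√8|111⟩

H⊗3 gives amp(|y⟩) = (1/2√2) Σ_x (−1)^(x·y) amp(|x⟩), where x·y is the number of positions in which both x and y have a 1.
|000⟩: (1)/(2√2) = 1/√8
|001⟩: (1)/(2√2) = 1/√8
|010⟩: (-1)/(2√2) = -1/√8
|011⟩: (-1)/(2√2) = -1/√8
|100⟩: (-1)/(2√2) = -1/√8
|101⟩: (-1)/(2√2) = -1/√8
|110⟩: (1)/(2√2) = 1/√8
|111⟩: (1)/(2√2) = 1/√8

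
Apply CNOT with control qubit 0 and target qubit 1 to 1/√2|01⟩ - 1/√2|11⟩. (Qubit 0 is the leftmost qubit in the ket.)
1/√2|01⟩ - 1/√2|10⟩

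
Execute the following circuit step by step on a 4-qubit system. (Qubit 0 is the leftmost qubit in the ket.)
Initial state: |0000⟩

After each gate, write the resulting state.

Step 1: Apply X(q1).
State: |0100⟩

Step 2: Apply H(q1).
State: 1/√2|0000⟩ - 1/√2|0100⟩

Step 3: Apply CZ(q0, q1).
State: 1/√2|0000⟩ - 1/√2|0100⟩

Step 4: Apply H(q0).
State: 1/2|0000⟩ - 1/2|0100⟩ + 1/2|1000⟩ - 1/2|1100⟩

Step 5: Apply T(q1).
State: 1/2|0000⟩ + (-1/√8 - (1/√8)i)|0100⟩ + 1/2|1000⟩ + (-1/√8 - (1/√8)i)|1100⟩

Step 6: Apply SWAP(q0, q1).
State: 1/2|0000⟩ + 1/2|0100⟩ + (-1/√8 - (1/√8)i)|1000⟩ + (-1/√8 - (1/√8)i)|1100⟩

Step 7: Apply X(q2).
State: 1/2|0010⟩ + 1/2|0110⟩ + (-1/√8 - (1/√8)i)|1010⟩ + (-1/√8 - (1/√8)i)|1110⟩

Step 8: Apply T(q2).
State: (1/√8 + (1/√8)i)|0010⟩ + (1/√8 + (1/√8)i)|0110⟩ - (1/2)i|1010⟩ - (1/2)i|1110⟩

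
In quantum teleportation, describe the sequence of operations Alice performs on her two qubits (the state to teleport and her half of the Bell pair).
CNOT (state → Bell), then H on state qubit, then measure both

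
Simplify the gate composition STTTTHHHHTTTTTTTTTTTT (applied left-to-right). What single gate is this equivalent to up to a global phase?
S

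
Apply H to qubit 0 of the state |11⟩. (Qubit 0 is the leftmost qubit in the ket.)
1/√2|01⟩ - 1/√2|11⟩

H on qubit 0 mixes each pair of kets that differ only in qubit 0: amplitudes (a, b) of (|…0…⟩, |…1…⟩) become ((a + b)/√2, (a − b)/√2). Kets absent from the input have amplitude 0.
(|01⟩, |11⟩): (a, b) = (0, 1) → (1/√2, -1/√2)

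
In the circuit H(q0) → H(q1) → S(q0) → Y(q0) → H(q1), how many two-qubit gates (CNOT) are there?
0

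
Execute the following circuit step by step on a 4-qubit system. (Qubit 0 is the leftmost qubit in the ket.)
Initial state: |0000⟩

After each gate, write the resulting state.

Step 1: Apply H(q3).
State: 1/√2|0000⟩ + 1/√2|0001⟩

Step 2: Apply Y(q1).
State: (1/√2)i|0100⟩ + (1/√2)i|0101⟩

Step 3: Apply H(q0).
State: (1/2)i|0100⟩ + (1/2)i|0101⟩ + (1/2)i|1100⟩ + (1/2)i|1101⟩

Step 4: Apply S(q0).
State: (1/2)i|0100⟩ + (1/2)i|0101⟩ - 1/2|1100⟩ - 1/2|1101⟩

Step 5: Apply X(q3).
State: (1/2)i|0100⟩ + (1/2)i|0101⟩ - 1/2|1100⟩ - 1/2|1101⟩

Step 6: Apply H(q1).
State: (1/√8)i|0000⟩ + (1/√8)i|0001⟩ - (1/√8)i|0100⟩ - (1/√8)i|0101⟩ - 1/√8|1000⟩ - 1/√8|1001⟩ + 1/√8|1100⟩ + 1/√8|1101⟩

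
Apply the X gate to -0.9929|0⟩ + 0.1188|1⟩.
0.1188|0⟩ - 0.9929|1⟩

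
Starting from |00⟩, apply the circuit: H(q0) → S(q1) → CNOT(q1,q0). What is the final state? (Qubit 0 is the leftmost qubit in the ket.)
1/√2|00⟩ + 1/√2|10⟩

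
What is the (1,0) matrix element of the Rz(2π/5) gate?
0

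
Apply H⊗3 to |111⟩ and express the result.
1/√8|000⟩ - 1/√8|001⟩ - 1/√8|010⟩ + 1/√8|011⟩ - 1/√8|100⟩ + 1/√8|101⟩ + 1/√8|110⟩ - 1/√8|111⟩

H⊗3 gives amp(|y⟩) = (1/2√2) Σ_x (−1)^(x·y) amp(|x⟩), where x·y is the number of positions in which both x and y have a 1.
|000⟩: (1)/(2√2) = 1/√8
|001⟩: (-1)/(2√2) = -1/√8
|010⟩: (-1)/(2√2) = -1/√8
|011⟩: (1)/(2√2) = 1/√8
|100⟩: (-1)/(2√2) = -1/√8
|101⟩: (1)/(2√2) = 1/√8
|110⟩: (1)/(2√2) = 1/√8
|111⟩: (-1)/(2√2) = -1/√8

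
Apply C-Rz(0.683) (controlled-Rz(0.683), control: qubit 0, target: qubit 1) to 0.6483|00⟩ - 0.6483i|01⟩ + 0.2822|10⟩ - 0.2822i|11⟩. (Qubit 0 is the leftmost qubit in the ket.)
0.6483|00⟩ - 0.6483i|01⟩ + (0.2659 - 0.09451i)|10⟩ + (0.09451 - 0.2659i)|11⟩

C-Rz(0.683) leaves the control-|0⟩ kets |00⟩, |01⟩ unchanged and applies Rz(0.683) to qubit 1 on the control-|1⟩ pair (|10⟩, |11⟩).
Rz(0.683) = [[e^(−iθ/2), 0], [0, e^(iθ/2)]] with e^(±iθ/2) = cos(θ/2) ± i·sin(θ/2); θ = 0.683, cos(θ/2) ≈ 0.942253, sin(θ/2) ≈ 0.334901.
With a = amp(|10⟩) = 0.2822 and b = amp(|11⟩) = -0.2822i:
new amp(|10⟩) = (0.942253 - 0.334901i)·a = (0.2659 - 0.09451i)
new amp(|11⟩) = (0.942253 + 0.334901i)·b = (0.09451 - 0.2659i)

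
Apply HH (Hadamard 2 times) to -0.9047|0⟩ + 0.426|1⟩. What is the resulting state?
-0.9047|0⟩ + 0.426|1⟩

H² = I, so an even number of Hadamards cancels: H^2 = I and the state is unchanged.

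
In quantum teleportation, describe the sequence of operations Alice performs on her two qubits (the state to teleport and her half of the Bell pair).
CNOT (state → Bell), then H on state qubit, then measure both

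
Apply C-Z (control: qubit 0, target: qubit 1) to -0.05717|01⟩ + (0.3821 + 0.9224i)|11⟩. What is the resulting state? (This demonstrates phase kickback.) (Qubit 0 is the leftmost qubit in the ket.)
-0.05717|01⟩ + (-0.3821 - 0.9224i)|11⟩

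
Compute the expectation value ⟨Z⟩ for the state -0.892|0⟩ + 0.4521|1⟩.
0.5913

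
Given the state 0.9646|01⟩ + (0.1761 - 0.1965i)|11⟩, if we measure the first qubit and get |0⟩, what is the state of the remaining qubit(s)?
|1⟩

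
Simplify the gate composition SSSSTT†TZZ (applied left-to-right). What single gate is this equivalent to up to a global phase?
T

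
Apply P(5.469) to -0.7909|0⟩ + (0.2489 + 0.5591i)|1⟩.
-0.7909|0⟩ + (0.5774 + 0.2028i)|1⟩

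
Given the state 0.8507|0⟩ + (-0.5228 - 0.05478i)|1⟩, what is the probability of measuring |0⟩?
0.7237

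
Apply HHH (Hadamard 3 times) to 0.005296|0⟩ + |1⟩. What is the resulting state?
0.7109|0⟩ - 0.7034|1⟩

H² = I, so H^3 = H: a single Hadamard. With (a, b) = (0.005296, 1), H gives ((a + b)/√2, (a − b)/√2) = (0.7109, -0.7034).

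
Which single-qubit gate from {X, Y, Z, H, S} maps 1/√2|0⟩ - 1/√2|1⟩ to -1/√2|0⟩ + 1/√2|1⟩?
X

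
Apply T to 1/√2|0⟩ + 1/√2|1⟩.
1/√2|0⟩ + (1/2 + (1/2)i)|1⟩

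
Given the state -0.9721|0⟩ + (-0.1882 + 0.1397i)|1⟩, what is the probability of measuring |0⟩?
0.945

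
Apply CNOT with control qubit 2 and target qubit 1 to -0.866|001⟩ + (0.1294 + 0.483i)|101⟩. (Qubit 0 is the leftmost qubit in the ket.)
-0.866|011⟩ + (0.1294 + 0.483i)|111⟩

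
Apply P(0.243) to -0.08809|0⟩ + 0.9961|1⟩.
-0.08809|0⟩ + (0.9668 + 0.2397i)|1⟩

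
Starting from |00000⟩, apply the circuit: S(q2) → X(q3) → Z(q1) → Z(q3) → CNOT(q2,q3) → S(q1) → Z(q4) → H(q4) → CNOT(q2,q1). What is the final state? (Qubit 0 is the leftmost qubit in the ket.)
-1/√2|00010⟩ - 1/√2|00011⟩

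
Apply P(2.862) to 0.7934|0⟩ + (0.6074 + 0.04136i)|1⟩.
0.7934|0⟩ + (-0.5952 + 0.1279i)|1⟩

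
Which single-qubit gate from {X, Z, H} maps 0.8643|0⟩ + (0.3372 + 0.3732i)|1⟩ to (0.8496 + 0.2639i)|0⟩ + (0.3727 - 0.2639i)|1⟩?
H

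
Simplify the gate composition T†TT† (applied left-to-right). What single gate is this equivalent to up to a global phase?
T†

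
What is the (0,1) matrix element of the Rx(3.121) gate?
-0.9999i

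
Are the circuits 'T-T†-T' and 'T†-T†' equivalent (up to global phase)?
No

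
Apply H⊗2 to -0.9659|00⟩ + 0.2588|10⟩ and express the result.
-0.3536|00⟩ - 0.3536|01⟩ - 0.6124|10⟩ - 0.6124|11⟩

H⊗2 gives amp(|y⟩) = (1/2) Σ_x (−1)^(x·y) amp(|x⟩), where x·y is the number of positions in which both x and y have a 1.
|00⟩: (-0.9659 + 0.2588)/2 = -0.3536
|01⟩: (-0.9659 + 0.2588)/2 = -0.3536
|10⟩: (-0.9659 - 0.2588)/2 = -0.6124
|11⟩: (-0.9659 - 0.2588)/2 = -0.6124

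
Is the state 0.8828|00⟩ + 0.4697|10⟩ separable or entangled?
Separable

Writing the state as a|00⟩ + b|01⟩ + c|10⟩ + d|11⟩, it is a product state iff ad − bc = 0.
Here (a, b, c, d) = (0.8828, 0, 0.4697, 0): ad − bc = (0.8828)(0) − (0)(0.4697) = 0, so the state is separable.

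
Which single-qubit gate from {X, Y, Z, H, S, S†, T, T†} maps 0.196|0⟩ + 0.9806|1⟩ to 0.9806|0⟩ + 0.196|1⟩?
X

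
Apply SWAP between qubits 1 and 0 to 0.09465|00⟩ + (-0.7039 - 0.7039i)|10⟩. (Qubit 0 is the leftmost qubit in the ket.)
0.09465|00⟩ + (-0.7039 - 0.7039i)|01⟩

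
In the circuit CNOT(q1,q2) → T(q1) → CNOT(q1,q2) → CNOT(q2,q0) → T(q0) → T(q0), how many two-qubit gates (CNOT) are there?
3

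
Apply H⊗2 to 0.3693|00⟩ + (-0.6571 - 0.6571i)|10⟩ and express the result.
(-0.1439 - 0.3286i)|00⟩ + (-0.1439 - 0.3286i)|01⟩ + (0.5132 + 0.3286i)|10⟩ + (0.5132 + 0.3286i)|11⟩

H⊗2 gives amp(|y⟩) = (1/2) Σ_x (−1)^(x·y) amp(|x⟩), where x·y is the number of positions in which both x and y have a 1.
|00⟩: (0.3693 + (-0.6571 - 0.6571i))/2 = (-0.1439 - 0.3286i)
|01⟩: (0.3693 + (-0.6571 - 0.6571i))/2 = (-0.1439 - 0.3286i)
|10⟩: (0.3693 - (-0.6571 - 0.6571i))/2 = (0.5132 + 0.3286i)
|11⟩: (0.3693 - (-0.6571 - 0.6571i))/2 = (0.5132 + 0.3286i)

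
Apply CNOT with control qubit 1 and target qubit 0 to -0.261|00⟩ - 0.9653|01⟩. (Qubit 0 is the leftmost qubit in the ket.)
-0.261|00⟩ - 0.9653|11⟩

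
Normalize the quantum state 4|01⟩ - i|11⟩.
0.9701|01⟩ - 0.2425i|11⟩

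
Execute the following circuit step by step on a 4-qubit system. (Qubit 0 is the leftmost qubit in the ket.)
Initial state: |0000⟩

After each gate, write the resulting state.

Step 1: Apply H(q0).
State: 1/√2|0000⟩ + 1/√2|1000⟩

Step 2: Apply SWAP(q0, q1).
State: 1/√2|0000⟩ + 1/√2|0100⟩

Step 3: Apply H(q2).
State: 1/2|0000⟩ + 1/2|0010⟩ + 1/2|0100⟩ + 1/2|0110⟩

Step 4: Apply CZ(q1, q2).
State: 1/2|0000⟩ + 1/2|0010⟩ + 1/2|0100⟩ - 1/2|0110⟩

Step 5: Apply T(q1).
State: 1/2|0000⟩ + 1/2|0010⟩ + (1/√8 + (1/√8)i)|0100⟩ + (-1/√8 - (1/√8)i)|0110⟩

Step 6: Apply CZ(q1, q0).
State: 1/2|0000⟩ + 1/2|0010⟩ + (1/√8 + (1/√8)i)|0100⟩ + (-1/√8 - (1/√8)i)|0110⟩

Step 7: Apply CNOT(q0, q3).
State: 1/2|0000⟩ + 1/2|0010⟩ + (1/√8 + (1/√8)i)|0100⟩ + (-1/√8 - (1/√8)i)|0110⟩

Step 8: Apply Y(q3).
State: (1/2)i|0001⟩ + (1/2)i|0011⟩ + (-1/√8 + (1/√8)i)|0101⟩ + (1/√8 - (1/√8)i)|0111⟩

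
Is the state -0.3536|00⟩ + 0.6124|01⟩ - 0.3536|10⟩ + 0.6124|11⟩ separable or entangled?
Separable

Writing the state as a|00⟩ + b|01⟩ + c|10⟩ + d|11⟩, it is a product state iff ad − bc = 0.
Here (a, b, c, d) = (-0.3536, 0.6124, -0.3536, 0.6124): ad − bc = (-0.3536)(0.6124) − (0.6124)(-0.3536) = 0, so the state is separable.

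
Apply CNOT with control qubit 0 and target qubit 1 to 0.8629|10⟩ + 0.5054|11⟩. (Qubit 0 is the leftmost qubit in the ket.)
0.5054|10⟩ + 0.8629|11⟩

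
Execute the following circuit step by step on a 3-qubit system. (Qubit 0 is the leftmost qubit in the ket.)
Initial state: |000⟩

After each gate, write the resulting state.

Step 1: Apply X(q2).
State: |001⟩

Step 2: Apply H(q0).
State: 1/√2|001⟩ + 1/√2|101⟩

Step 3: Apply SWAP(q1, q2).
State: 1/√2|010⟩ + 1/√2|110⟩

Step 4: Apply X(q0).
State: 1/√2|010⟩ + 1/√2|110⟩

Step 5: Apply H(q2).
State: 1/2|010⟩ + 1/2|011⟩ + 1/2|110⟩ + 1/2|111⟩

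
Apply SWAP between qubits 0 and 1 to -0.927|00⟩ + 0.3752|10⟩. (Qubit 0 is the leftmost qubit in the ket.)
-0.927|00⟩ + 0.3752|01⟩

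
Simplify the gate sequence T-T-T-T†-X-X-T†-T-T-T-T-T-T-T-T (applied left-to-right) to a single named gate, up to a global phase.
T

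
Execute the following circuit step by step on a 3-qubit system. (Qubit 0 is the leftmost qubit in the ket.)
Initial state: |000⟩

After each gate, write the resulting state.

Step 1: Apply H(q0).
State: 1/√2|000⟩ + 1/√2|100⟩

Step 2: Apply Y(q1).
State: (1/√2)i|010⟩ + (1/√2)i|110⟩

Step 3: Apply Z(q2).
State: (1/√2)i|010⟩ + (1/√2)i|110⟩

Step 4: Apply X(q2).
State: (1/√2)i|011⟩ + (1/√2)i|111⟩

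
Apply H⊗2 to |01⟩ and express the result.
1/2|00⟩ - 1/2|01⟩ + 1/2|10⟩ - 1/2|11⟩

H⊗2 gives amp(|y⟩) = (1/2) Σ_x (−1)^(x·y) amp(|x⟩), where x·y is the number of positions in which both x and y have a 1.
|00⟩: (1)/2 = 1/2
|01⟩: (-1)/2 = -1/2
|10⟩: (1)/2 = 1/2
|11⟩: (-1)/2 = -1/2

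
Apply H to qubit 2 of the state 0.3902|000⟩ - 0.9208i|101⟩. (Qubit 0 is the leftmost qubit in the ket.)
0.2759|000⟩ + 0.2759|001⟩ - 0.6511i|100⟩ + 0.6511i|101⟩

H on qubit 2 mixes each pair of kets that differ only in qubit 2: amplitudes (a, b) of (|…0…⟩, |…1…⟩) become ((a + b)/√2, (a − b)/√2). Kets absent from the input have amplitude 0.
(|000⟩, |001⟩): (a, b) = (0.3902, 0) → (0.2759, 0.2759)
(|100⟩, |101⟩): (a, b) = (0, -0.9208i) → (-0.6511i, 0.6511i)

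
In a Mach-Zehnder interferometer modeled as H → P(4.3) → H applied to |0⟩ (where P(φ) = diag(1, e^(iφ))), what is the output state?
(0.2996 - 0.4581i)|0⟩ + (0.7004 + 0.4581i)|1⟩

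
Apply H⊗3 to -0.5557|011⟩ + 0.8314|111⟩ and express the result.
0.09747|000⟩ - 0.09747|001⟩ - 0.09747|010⟩ + 0.09747|011⟩ - 0.4904|100⟩ + 0.4904|101⟩ + 0.4904|110⟩ - 0.4904|111⟩

H⊗3 gives amp(|y⟩) = (1/2√2) Σ_x (−1)^(x·y) amp(|x⟩), where x·y is the number of positions in which both x and y have a 1.
|000⟩: (-0.5557 + 0.8314)/(2√2) = 0.09747
|001⟩: (0.5557 - 0.8314)/(2√2) = -0.09747
|010⟩: (0.5557 - 0.8314)/(2√2) = -0.09747
|011⟩: (-0.5557 + 0.8314)/(2√2) = 0.09747
|100⟩: (-0.5557 - 0.8314)/(2√2) = -0.4904
|101⟩: (0.5557 + 0.8314)/(2√2) = 0.4904
|110⟩: (0.5557 + 0.8314)/(2√2) = 0.4904
|111⟩: (-0.5557 - 0.8314)/(2√2) = -0.4904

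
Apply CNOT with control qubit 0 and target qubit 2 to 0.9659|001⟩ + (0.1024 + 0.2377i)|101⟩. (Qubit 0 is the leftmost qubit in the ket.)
0.9659|001⟩ + (0.1024 + 0.2377i)|100⟩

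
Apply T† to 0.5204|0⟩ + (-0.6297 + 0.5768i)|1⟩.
0.5204|0⟩ + (-0.03741 + 0.8531i)|1⟩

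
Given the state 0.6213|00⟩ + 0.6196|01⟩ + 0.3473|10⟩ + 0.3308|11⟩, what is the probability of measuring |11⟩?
0.1094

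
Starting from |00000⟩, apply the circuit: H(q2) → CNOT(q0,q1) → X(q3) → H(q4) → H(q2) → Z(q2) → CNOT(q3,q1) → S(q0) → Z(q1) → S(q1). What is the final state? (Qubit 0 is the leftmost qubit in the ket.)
-(1/√2)i|01010⟩ - (1/√2)i|01011⟩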